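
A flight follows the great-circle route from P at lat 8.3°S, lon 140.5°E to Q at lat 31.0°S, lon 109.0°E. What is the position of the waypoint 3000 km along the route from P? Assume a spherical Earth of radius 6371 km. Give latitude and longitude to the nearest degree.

≈ lat 25°S, lon 119°E

The haversine formula gives a central angle δ ≈ 0.648 rad (37.1°) between the endpoints. The total great-circle distance is δ·R ≈ 0.648 × 6371 ≈ 4126 km, so the target fraction is f = 3000/4126 ≈ 0.727.
Interpolate at f ≈ 0.727 with slerp weights a = sin((1−f)δ)/sin δ ≈ 0.291, b = sin(fδ)/sin δ ≈ 0.752.
p = a·p₁ + b·p₂ ≈ (-0.432, 0.793, -0.429); φ = arcsin(p_z) ≈ -25.43°, λ = atan2(p_y, p_x) ≈ 118.60°.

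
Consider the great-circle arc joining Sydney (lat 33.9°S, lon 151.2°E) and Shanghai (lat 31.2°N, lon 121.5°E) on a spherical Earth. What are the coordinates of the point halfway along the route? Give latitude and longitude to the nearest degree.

The haversine formula gives a central angle δ ≈ 1.237 rad (70.9°) between the endpoints.
Interpolate at f = 1/2 with slerp weights a = sin((1−f)δ)/sin δ ≈ 0.614, b = sin(fδ)/sin δ ≈ 0.614.
p = a·p₁ + b·p₂ ≈ (-0.721, 0.693, -0.024); φ = arcsin(p_z) ≈ -1.40°, λ = atan2(p_y, p_x) ≈ 136.12°.

≈ lat 1°S, lon 136°E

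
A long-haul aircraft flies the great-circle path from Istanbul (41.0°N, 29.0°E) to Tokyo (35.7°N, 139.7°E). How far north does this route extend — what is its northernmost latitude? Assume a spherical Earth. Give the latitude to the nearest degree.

≈ 54°N

The great circle lies in the plane with unit normal n̂ = (p₁ × p₂)/|p₁ × p₂|.
Here n̂_z ≈ +0.581; the vertex latitude is φ_max = arccos|n̂_z| ≈ 54.5°.
Check via Clairaut: cos φ_max = |cos φ₁| · sin C = cos(41.0°)·sin(50.4°) ≈ 0.581, again giving ≈ 54.5°.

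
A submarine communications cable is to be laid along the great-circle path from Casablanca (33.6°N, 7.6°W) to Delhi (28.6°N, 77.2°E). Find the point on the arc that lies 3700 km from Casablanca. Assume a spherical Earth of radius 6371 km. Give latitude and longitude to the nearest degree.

≈ (39°N, 34°E)

Convert each endpoint to a unit vector on the sphere (x = cos φ cos λ, y = cos φ sin λ, z = sin φ).
The central angle between the endpoints is δ = arccos(p₁·p₂) ≈ 1.233 rad (70.7°). The total great-circle distance is δ·R ≈ 1.233 × 6371 ≈ 7857 km, so the target fraction is f = 3700/7857 ≈ 0.471.
Interpolate at f ≈ 0.471 with slerp weights a = sin((1−f)δ)/sin δ ≈ 0.643, b = sin(fδ)/sin δ ≈ 0.581.
p = a·p₁ + b·p₂ ≈ (0.644, 0.427, 0.634); φ = arcsin(p_z) ≈ 39.38°, λ = atan2(p_y, p_x) ≈ 33.53°.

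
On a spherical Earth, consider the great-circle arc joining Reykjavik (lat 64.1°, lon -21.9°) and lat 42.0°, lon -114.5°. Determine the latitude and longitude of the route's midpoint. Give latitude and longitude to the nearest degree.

The haversine formula gives a central angle δ ≈ 0.943 rad (54.0°) between the endpoints.
Interpolate at f = 1/2 with slerp weights a = sin((1−f)δ)/sin δ ≈ 0.561, b = sin(fδ)/sin δ ≈ 0.561.
p = a·p₁ + b·p₂ ≈ (0.055, -0.471, 0.880); φ = arcsin(p_z) ≈ 61.70°, λ = atan2(p_y, p_x) ≈ -83.40°.

≈ lat 62°, lon -83°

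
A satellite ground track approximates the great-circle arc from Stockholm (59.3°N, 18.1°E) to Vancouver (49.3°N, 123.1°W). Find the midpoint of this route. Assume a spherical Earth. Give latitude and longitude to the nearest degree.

≈ 76°N, 72°W

Write both endpoints as unit vectors p₁, p₂ with components (cos φ cos λ, cos φ sin λ, sin φ).
The central angle between the endpoints is δ = arccos(p₁·p₂) ≈ 1.168 rad (66.9°).
Interpolate at f = 1/2 with slerp weights a = sin((1−f)δ)/sin δ ≈ 0.599, b = sin(fδ)/sin δ ≈ 0.599.
p = a·p₁ + b·p₂ ≈ (0.077, -0.232, 0.970); φ = arcsin(p_z) ≈ 75.83°, λ = atan2(p_y, p_x) ≈ -71.57°.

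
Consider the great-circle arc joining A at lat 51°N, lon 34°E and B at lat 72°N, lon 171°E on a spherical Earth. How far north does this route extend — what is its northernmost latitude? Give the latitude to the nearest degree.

The great circle lies in the plane with unit normal n̂ = (p₁ × p₂)/|p₁ × p₂|.
Here n̂_z ≈ +0.165; the vertex latitude is φ_max = arccos|n̂_z| ≈ 80.5°.
Check via Clairaut: cos φ_max = |cos φ₁| · sin C = cos(51.0°)·sin(15.2°) ≈ 0.165, again giving ≈ 80.5°.

≈ 80°N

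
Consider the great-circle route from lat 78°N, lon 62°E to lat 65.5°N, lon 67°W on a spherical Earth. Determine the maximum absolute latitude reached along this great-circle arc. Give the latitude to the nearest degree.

≈ 83°N

The great circle lies in the plane with unit normal n̂ = (p₁ × p₂)/|p₁ × p₂|.
Here n̂_z ≈ -0.122; the vertex latitude is φ_max = arccos|n̂_z| ≈ 83.0°.
Check via Clairaut: cos φ_max = |cos φ₁| · sin C = cos(78.0°)·sin(35.9°) ≈ 0.122, again giving ≈ 83.0°.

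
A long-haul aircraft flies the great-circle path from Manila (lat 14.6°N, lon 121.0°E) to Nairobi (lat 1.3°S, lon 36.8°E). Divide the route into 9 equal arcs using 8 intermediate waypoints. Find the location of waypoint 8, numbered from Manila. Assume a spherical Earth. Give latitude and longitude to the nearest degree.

Convert each endpoint to a unit vector on the sphere (x = cos φ cos λ, y = cos φ sin λ, z = sin φ).
The central angle between the endpoints is δ = arccos(p₁·p₂) ≈ 1.479 rad (84.7°).
Interpolate at f = 8/9 with slerp weights a = sin((1−f)δ)/sin δ ≈ 0.164, b = sin(fδ)/sin δ ≈ 0.971.
p = a·p₁ + b·p₂ ≈ (0.696, 0.718, 0.019); φ = arcsin(p_z) ≈ 1.11°, λ = atan2(p_y, p_x) ≈ 45.90°.

≈ lat 1°N, lon 46°E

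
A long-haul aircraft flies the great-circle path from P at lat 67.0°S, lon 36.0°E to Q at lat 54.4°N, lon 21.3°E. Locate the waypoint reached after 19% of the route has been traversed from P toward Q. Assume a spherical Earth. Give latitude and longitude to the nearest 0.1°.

≈ lat 44.0°S, lon 30.5°E

The haversine formula gives a central angle δ ≈ 2.128 rad (121.9°) between the endpoints.
Interpolate at f = 0.19 with slerp weights a = sin((1−f)δ)/sin δ ≈ 1.164, b = sin(fδ)/sin δ ≈ 0.463.
p = a·p₁ + b·p₂ ≈ (0.619, 0.365, -0.695); φ = arcsin(p_z) ≈ -44.03°, λ = atan2(p_y, p_x) ≈ 30.54°.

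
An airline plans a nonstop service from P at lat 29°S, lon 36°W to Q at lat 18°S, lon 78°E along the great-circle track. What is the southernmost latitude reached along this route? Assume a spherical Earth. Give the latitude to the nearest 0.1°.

The great circle lies in the plane with unit normal n̂ = (p₁ × p₂)/|p₁ × p₂|.
Here n̂_z ≈ +0.774; the vertex latitude is φ_max = arccos|n̂_z| ≈ 39.3°.

≈ 39.3°S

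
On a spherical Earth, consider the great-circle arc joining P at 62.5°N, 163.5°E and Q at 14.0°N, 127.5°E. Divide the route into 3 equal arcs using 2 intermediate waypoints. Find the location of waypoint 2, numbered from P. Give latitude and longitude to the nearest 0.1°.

Write both endpoints as unit vectors p₁, p₂ with components (cos φ cos λ, cos φ sin λ, sin φ).
The central angle between the endpoints is δ = arccos(p₁·p₂) ≈ 0.956 rad (54.8°).
Interpolate at f = 2/3 with slerp weights a = sin((1−f)δ)/sin δ ≈ 0.383, b = sin(fδ)/sin δ ≈ 0.728.
p = a·p₁ + b·p₂ ≈ (-0.600, 0.611, 0.516); φ = arcsin(p_z) ≈ 31.09°, λ = atan2(p_y, p_x) ≈ 134.48°.

≈ 31.1°N, 134.5°E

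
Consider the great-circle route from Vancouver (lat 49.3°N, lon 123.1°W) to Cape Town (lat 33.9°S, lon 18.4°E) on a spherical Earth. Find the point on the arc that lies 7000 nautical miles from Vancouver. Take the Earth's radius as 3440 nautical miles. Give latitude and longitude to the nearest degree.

The haversine formula gives a central angle δ ≈ 2.580 rad (147.8°) between the endpoints. The total great-circle distance is δ·R ≈ 2.580 × 3440 ≈ 8875 nmi, so the target fraction is f = 7000/8875 ≈ 0.789.
Interpolate at f ≈ 0.789 with slerp weights a = sin((1−f)δ)/sin δ ≈ 0.974, b = sin(fδ)/sin δ ≈ 1.679.
p = a·p₁ + b·p₂ ≈ (0.976, -0.092, -0.198); φ = arcsin(p_z) ≈ -11.44°, λ = atan2(p_y, p_x) ≈ -5.39°.

≈ lat 11°S, lon 5°W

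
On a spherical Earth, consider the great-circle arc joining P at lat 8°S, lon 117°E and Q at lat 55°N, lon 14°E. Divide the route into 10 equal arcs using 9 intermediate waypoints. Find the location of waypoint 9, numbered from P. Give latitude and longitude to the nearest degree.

Write both endpoints as unit vectors p₁, p₂ with components (cos φ cos λ, cos φ sin λ, sin φ).
The central angle between the endpoints is δ = arccos(p₁·p₂) ≈ 1.815 rad (104.0°).
Interpolate at f = 9/10 with slerp weights a = sin((1−f)δ)/sin δ ≈ 0.186, b = sin(fδ)/sin δ ≈ 1.029.
p = a·p₁ + b·p₂ ≈ (0.489, 0.307, 0.817); φ = arcsin(p_z) ≈ 54.75°, λ = atan2(p_y, p_x) ≈ 32.12°.

≈ lat 55°N, lon 32°E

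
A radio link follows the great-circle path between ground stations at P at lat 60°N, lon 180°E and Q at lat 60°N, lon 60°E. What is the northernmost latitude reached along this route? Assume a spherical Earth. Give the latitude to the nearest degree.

The great circle lies in the plane with unit normal n̂ = (p₁ × p₂)/|p₁ × p₂|.
Here n̂_z ≈ -0.277; the vertex latitude is φ_max = arccos|n̂_z| ≈ 73.9°.
Check via Clairaut: cos φ_max = |cos φ₁| · sin C = cos(60.0°)·sin(33.7°) ≈ 0.277, again giving ≈ 73.9°.

≈ 74°N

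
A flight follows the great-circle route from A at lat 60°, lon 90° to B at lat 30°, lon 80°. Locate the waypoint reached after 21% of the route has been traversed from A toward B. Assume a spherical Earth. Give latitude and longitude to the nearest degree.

Convert each endpoint to a unit vector on the sphere (x = cos φ cos λ, y = cos φ sin λ, z = sin φ).
The central angle between the endpoints is δ = arccos(p₁·p₂) ≈ 0.537 rad (30.7°).
Interpolate at f = 0.21 with slerp weights a = sin((1−f)δ)/sin δ ≈ 0.805, b = sin(fδ)/sin δ ≈ 0.220.
p = a·p₁ + b·p₂ ≈ (0.033, 0.590, 0.807); φ = arcsin(p_z) ≈ 53.78°, λ = atan2(p_y, p_x) ≈ 86.79°.

≈ lat 54°, lon 87°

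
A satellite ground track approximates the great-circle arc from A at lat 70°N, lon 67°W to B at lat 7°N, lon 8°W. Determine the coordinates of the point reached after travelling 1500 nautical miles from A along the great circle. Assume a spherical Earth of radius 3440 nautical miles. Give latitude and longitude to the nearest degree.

≈ lat 52°N, lon 30°W

From cos δ = sin φ₁ sin φ₂ + cos φ₁ cos φ₂ cos Δλ, the central angle is δ ≈ 1.277 rad (73.2°). The total great-circle distance is δ·R ≈ 1.277 × 3440 ≈ 4394 nmi, so the target fraction is f = 1500/4394 ≈ 0.341.
Interpolate at f ≈ 0.341 with slerp weights a = sin((1−f)δ)/sin δ ≈ 0.779, b = sin(fδ)/sin δ ≈ 0.441.
p = a·p₁ + b·p₂ ≈ (0.538, -0.306, 0.786); φ = arcsin(p_z) ≈ 51.77°, λ = atan2(p_y, p_x) ≈ -29.65°.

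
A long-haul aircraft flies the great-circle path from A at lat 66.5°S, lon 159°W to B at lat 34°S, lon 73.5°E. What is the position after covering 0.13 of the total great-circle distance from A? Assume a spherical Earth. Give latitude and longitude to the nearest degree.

≈ lat 72°S, lon 180°E

The haversine formula gives a central angle δ ≈ 1.254 rad (71.8°) between the endpoints.
Interpolate at f = 0.13 with slerp weights a = sin((1−f)δ)/sin δ ≈ 0.934, b = sin(fδ)/sin δ ≈ 0.171.
p = a·p₁ + b·p₂ ≈ (-0.307, 0.002, -0.952); φ = arcsin(p_z) ≈ -72.10°, λ = atan2(p_y, p_x) ≈ 179.56°.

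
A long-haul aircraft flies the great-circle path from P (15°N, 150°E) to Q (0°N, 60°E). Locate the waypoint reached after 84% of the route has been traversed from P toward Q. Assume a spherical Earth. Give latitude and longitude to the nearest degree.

≈ (4°N, 74°E)

Write both endpoints as unit vectors p₁, p₂ with components (cos φ cos λ, cos φ sin λ, sin φ).
The central angle between the endpoints is δ = arccos(p₁·p₂) ≈ 1.571 rad (90.0°).
Interpolate at f = 0.84 with slerp weights a = sin((1−f)δ)/sin δ ≈ 0.249, b = sin(fδ)/sin δ ≈ 0.969.
p = a·p₁ + b·p₂ ≈ (0.276, 0.959, 0.064); φ = arcsin(p_z) ≈ 3.69°, λ = atan2(p_y, p_x) ≈ 73.93°.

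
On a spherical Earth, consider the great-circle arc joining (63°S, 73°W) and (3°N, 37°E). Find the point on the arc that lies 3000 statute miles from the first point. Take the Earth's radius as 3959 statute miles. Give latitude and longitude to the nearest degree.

The haversine formula gives a central angle δ ≈ 1.774 rad (101.6°) between the endpoints. The total great-circle distance is δ·R ≈ 1.774 × 3959 ≈ 7023 mi, so the target fraction is f = 3000/7023 ≈ 0.427.
Interpolate at f ≈ 0.427 with slerp weights a = sin((1−f)δ)/sin δ ≈ 0.868, b = sin(fδ)/sin δ ≈ 0.702.
p = a·p₁ + b·p₂ ≈ (0.675, 0.045, -0.737); φ = arcsin(p_z) ≈ -47.44°, λ = atan2(p_y, p_x) ≈ 3.81°.

≈ (47°S, 4°E)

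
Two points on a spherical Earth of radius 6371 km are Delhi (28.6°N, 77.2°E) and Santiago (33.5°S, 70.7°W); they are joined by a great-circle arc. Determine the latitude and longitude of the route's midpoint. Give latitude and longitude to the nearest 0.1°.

≈ 8.8°S, 8.4°E

The haversine formula gives a central angle δ ≈ 2.656 rad (152.2°) between the endpoints.
Interpolate at f = 1/2 with slerp weights a = sin((1−f)δ)/sin δ ≈ 2.080, b = sin(fδ)/sin δ ≈ 2.080.
p = a·p₁ + b·p₂ ≈ (0.978, 0.144, -0.152); φ = arcsin(p_z) ≈ -8.76°, λ = atan2(p_y, p_x) ≈ 8.37°.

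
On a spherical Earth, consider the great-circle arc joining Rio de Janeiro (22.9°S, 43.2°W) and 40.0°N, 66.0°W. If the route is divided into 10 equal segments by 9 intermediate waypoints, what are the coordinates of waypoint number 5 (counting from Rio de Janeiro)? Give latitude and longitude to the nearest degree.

≈ 9°N, 54°W

Write both endpoints as unit vectors p₁, p₂ with components (cos φ cos λ, cos φ sin λ, sin φ).
The central angle between the endpoints is δ = arccos(p₁·p₂) ≈ 1.159 rad (66.4°).
Interpolate at f = 5/10 with slerp weights a = sin((1−f)δ)/sin δ ≈ 0.598, b = sin(fδ)/sin δ ≈ 0.598.
p = a·p₁ + b·p₂ ≈ (0.587, -0.795, 0.152); φ = arcsin(p_z) ≈ 8.72°, λ = atan2(p_y, p_x) ≈ -53.54°.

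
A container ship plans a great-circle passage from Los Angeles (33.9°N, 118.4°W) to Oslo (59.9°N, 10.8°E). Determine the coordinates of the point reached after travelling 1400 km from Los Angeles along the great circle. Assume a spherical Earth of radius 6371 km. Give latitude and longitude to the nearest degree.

The haversine formula gives a central angle δ ≈ 1.350 rad (77.3°) between the endpoints. The total great-circle distance is δ·R ≈ 1.350 × 6371 ≈ 8598 km, so the target fraction is f = 1400/8598 ≈ 0.163.
Interpolate at f ≈ 0.163 with slerp weights a = sin((1−f)δ)/sin δ ≈ 0.927, b = sin(fδ)/sin δ ≈ 0.223.
p = a·p₁ + b·p₂ ≈ (-0.256, -0.656, 0.710); φ = arcsin(p_z) ≈ 45.26°, λ = atan2(p_y, p_x) ≈ -111.31°.

≈ 45°N, 111°W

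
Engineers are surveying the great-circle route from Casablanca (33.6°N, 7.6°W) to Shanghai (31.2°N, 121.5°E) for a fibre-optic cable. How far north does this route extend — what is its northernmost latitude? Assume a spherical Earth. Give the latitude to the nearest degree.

The great circle lies in the plane with unit normal n̂ = (p₁ × p₂)/|p₁ × p₂|.
Here n̂_z ≈ +0.560; the vertex latitude is φ_max = arccos|n̂_z| ≈ 55.9°.
Check via Clairaut: cos φ_max = |cos φ₁| · sin C = cos(33.6°)·sin(42.3°) ≈ 0.560, again giving ≈ 55.9°.

≈ 56°N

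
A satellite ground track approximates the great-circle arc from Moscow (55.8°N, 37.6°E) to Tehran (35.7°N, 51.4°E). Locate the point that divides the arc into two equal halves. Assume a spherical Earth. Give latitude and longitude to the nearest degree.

Write both endpoints as unit vectors p₁, p₂ with components (cos φ cos λ, cos φ sin λ, sin φ).
The central angle between the endpoints is δ = arccos(p₁·p₂) ≈ 0.387 rad (22.2°).
Interpolate at f = 1/2 with slerp weights a = sin((1−f)δ)/sin δ ≈ 0.510, b = sin(fδ)/sin δ ≈ 0.510.
p = a·p₁ + b·p₂ ≈ (0.485, 0.498, 0.719); φ = arcsin(p_z) ≈ 45.95°, λ = atan2(p_y, p_x) ≈ 45.76°.

≈ 46°N, 46°E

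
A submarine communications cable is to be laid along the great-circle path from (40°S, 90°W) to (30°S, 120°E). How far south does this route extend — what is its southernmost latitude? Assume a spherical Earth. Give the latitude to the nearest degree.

The great circle lies in the plane with unit normal n̂ = (p₁ × p₂)/|p₁ × p₂|.
Here n̂_z ≈ -0.343; the vertex latitude is φ_max = arccos|n̂_z| ≈ 69.9°.
Check via Clairaut: cos φ_max = |cos φ₁| · sin C = cos(40.0°)·sin(153.4°) ≈ 0.343, again giving ≈ 69.9°.

≈ 70°S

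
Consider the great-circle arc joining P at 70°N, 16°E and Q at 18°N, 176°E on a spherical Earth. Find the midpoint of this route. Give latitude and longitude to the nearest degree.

Write both endpoints as unit vectors p₁, p₂ with components (cos φ cos λ, cos φ sin λ, sin φ).
The central angle between the endpoints is δ = arccos(p₁·p₂) ≈ 1.586 rad (90.9°).
Interpolate at f = 1/2 with slerp weights a = sin((1−f)δ)/sin δ ≈ 0.713, b = sin(fδ)/sin δ ≈ 0.713.
p = a·p₁ + b·p₂ ≈ (-0.442, 0.114, 0.890); φ = arcsin(p_z) ≈ 62.85°, λ = atan2(p_y, p_x) ≈ 165.48°.

≈ 63°N, 165°E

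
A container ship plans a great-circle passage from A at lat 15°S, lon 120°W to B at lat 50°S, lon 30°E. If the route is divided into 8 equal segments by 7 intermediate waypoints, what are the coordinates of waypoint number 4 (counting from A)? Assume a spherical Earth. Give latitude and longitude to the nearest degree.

≈ lat 63°S, lon 82°W

Convert each endpoint to a unit vector on the sphere (x = cos φ cos λ, y = cos φ sin λ, z = sin φ).
The central angle between the endpoints is δ = arccos(p₁·p₂) ≈ 1.917 rad (109.8°).
Interpolate at f = 4/8 with slerp weights a = sin((1−f)δ)/sin δ ≈ 0.870, b = sin(fδ)/sin δ ≈ 0.870.
p = a·p₁ + b·p₂ ≈ (0.064, -0.448, -0.892); φ = arcsin(p_z) ≈ -63.08°, λ = atan2(p_y, p_x) ≈ -81.86°.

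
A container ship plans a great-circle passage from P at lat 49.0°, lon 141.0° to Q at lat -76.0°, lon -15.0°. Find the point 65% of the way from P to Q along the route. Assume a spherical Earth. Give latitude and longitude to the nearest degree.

≈ lat -48°, lon 123°

Convert each endpoint to a unit vector on the sphere (x = cos φ cos λ, y = cos φ sin λ, z = sin φ).
The central angle between the endpoints is δ = arccos(p₁·p₂) ≈ 2.641 rad (151.3°).
Interpolate at f = 0.65 with slerp weights a = sin((1−f)δ)/sin δ ≈ 1.663, b = sin(fδ)/sin δ ≈ 2.061.
p = a·p₁ + b·p₂ ≈ (-0.366, 0.558, -0.745); φ = arcsin(p_z) ≈ -48.16°, λ = atan2(p_y, p_x) ≈ 123.30°.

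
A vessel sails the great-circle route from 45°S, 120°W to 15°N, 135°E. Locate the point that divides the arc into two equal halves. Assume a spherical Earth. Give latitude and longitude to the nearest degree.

≈ 23°S, 176°E

Write both endpoints as unit vectors p₁, p₂ with components (cos φ cos λ, cos φ sin λ, sin φ).
The central angle between the endpoints is δ = arccos(p₁·p₂) ≈ 1.939 rad (111.1°).
Interpolate at f = 1/2 with slerp weights a = sin((1−f)δ)/sin δ ≈ 0.884, b = sin(fδ)/sin δ ≈ 0.884.
p = a·p₁ + b·p₂ ≈ (-0.916, 0.062, -0.396); φ = arcsin(p_z) ≈ -23.34°, λ = atan2(p_y, p_x) ≈ 176.10°.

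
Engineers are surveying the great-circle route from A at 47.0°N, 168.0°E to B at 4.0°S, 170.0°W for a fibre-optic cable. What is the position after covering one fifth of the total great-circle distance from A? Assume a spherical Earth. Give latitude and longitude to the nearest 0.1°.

≈ 37.1°N, 174.3°E

Convert each endpoint to a unit vector on the sphere (x = cos φ cos λ, y = cos φ sin λ, z = sin φ).
The central angle between the endpoints is δ = arccos(p₁·p₂) ≈ 0.952 rad (54.6°).
Interpolate at f = 1/5 with slerp weights a = sin((1−f)δ)/sin δ ≈ 0.847, b = sin(fδ)/sin δ ≈ 0.232.
p = a·p₁ + b·p₂ ≈ (-0.793, 0.080, 0.603); φ = arcsin(p_z) ≈ 37.11°, λ = atan2(p_y, p_x) ≈ 174.25°.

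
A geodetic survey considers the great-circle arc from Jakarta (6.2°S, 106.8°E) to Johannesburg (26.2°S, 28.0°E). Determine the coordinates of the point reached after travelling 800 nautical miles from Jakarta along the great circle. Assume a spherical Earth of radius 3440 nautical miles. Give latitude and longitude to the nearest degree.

The haversine formula gives a central angle δ ≈ 1.348 rad (77.2°) between the endpoints. The total great-circle distance is δ·R ≈ 1.348 × 3440 ≈ 4637 nmi, so the target fraction is f = 800/4637 ≈ 0.173.
Interpolate at f ≈ 0.173 with slerp weights a = sin((1−f)δ)/sin δ ≈ 0.921, b = sin(fδ)/sin δ ≈ 0.236.
p = a·p₁ + b·p₂ ≈ (-0.077, 0.976, -0.204); φ = arcsin(p_z) ≈ -11.76°, λ = atan2(p_y, p_x) ≈ 94.53°.

≈ (12°S, 95°E)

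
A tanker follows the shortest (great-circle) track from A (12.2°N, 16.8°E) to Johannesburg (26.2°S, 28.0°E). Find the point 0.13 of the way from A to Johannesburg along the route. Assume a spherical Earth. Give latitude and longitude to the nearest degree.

≈ (7°N, 18°E)

Write both endpoints as unit vectors p₁, p₂ with components (cos φ cos λ, cos φ sin λ, sin φ).
The central angle between the endpoints is δ = arccos(p₁·p₂) ≈ 0.697 rad (39.9°).
Interpolate at f = 0.13 with slerp weights a = sin((1−f)δ)/sin δ ≈ 0.888, b = sin(fδ)/sin δ ≈ 0.141.
p = a·p₁ + b·p₂ ≈ (0.942, 0.310, 0.125); φ = arcsin(p_z) ≈ 7.20°, λ = atan2(p_y, p_x) ≈ 18.22°.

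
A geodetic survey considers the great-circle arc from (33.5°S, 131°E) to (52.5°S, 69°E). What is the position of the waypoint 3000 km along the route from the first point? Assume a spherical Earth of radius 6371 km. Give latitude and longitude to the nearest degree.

≈ (49°S, 101°E)

Write both endpoints as unit vectors p₁, p₂ with components (cos φ cos λ, cos φ sin λ, sin φ).
The central angle between the endpoints is δ = arccos(p₁·p₂) ≈ 0.828 rad (47.5°). The total great-circle distance is δ·R ≈ 0.828 × 6371 ≈ 5276 km, so the target fraction is f = 3000/5276 ≈ 0.569.
Interpolate at f ≈ 0.569 with slerp weights a = sin((1−f)δ)/sin δ ≈ 0.475, b = sin(fδ)/sin δ ≈ 0.616.
p = a·p₁ + b·p₂ ≈ (-0.125, 0.649, -0.751); φ = arcsin(p_z) ≈ -48.64°, λ = atan2(p_y, p_x) ≈ 100.94°.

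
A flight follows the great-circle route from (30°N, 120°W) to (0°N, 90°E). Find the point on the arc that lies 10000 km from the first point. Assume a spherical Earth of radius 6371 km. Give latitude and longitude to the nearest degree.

≈ (35°N, 127°E)

Write both endpoints as unit vectors p₁, p₂ with components (cos φ cos λ, cos φ sin λ, sin φ).
The central angle between the endpoints is δ = arccos(p₁·p₂) ≈ 2.419 rad (138.6°). The total great-circle distance is δ·R ≈ 2.419 × 6371 ≈ 15411 km, so the target fraction is f = 10000/15411 ≈ 0.649.
Interpolate at f ≈ 0.649 with slerp weights a = sin((1−f)δ)/sin δ ≈ 1.135, b = sin(fδ)/sin δ ≈ 1.512.
p = a·p₁ + b·p₂ ≈ (-0.492, 0.661, 0.568); φ = arcsin(p_z) ≈ 34.58°, λ = atan2(p_y, p_x) ≈ 126.65°.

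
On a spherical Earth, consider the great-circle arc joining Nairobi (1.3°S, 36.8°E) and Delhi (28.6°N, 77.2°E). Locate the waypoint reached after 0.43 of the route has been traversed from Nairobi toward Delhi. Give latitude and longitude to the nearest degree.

From cos δ = sin φ₁ sin φ₂ + cos φ₁ cos φ₂ cos Δλ, the central angle is δ ≈ 0.853 rad (48.9°).
Interpolate at f = 0.43 with slerp weights a = sin((1−f)δ)/sin δ ≈ 0.620, b = sin(fδ)/sin δ ≈ 0.476.
p = a·p₁ + b·p₂ ≈ (0.589, 0.779, 0.214); φ = arcsin(p_z) ≈ 12.35°, λ = atan2(p_y, p_x) ≈ 52.90°.

≈ 12°N, 53°E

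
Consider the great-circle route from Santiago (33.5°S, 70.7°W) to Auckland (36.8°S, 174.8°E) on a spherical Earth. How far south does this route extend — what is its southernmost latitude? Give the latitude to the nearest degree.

The great circle lies in the plane with unit normal n̂ = (p₁ × p₂)/|p₁ × p₂|.
Here n̂_z ≈ -0.608; the vertex latitude is φ_max = arccos|n̂_z| ≈ 52.5°.
Check via Clairaut: cos φ_max = |cos φ₁| · sin C = cos(33.5°)·sin(133.1°) ≈ 0.608, again giving ≈ 52.5°.

≈ 53°S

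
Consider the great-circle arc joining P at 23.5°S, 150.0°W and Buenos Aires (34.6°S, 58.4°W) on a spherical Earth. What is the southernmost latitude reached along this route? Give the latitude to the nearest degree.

≈ 40°S

The great circle lies in the plane with unit normal n̂ = (p₁ × p₂)/|p₁ × p₂|.
Here n̂_z ≈ +0.771; the vertex latitude is φ_max = arccos|n̂_z| ≈ 39.6°.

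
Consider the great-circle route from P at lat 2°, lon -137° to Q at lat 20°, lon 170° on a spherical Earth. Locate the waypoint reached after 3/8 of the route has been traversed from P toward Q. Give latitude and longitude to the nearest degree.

Write both endpoints as unit vectors p₁, p₂ with components (cos φ cos λ, cos φ sin λ, sin φ).
The central angle between the endpoints is δ = arccos(p₁·p₂) ≈ 0.956 rad (54.8°).
Interpolate at f = 3/8 with slerp weights a = sin((1−f)δ)/sin δ ≈ 0.689, b = sin(fδ)/sin δ ≈ 0.429.
p = a·p₁ + b·p₂ ≈ (-0.901, -0.399, 0.171); φ = arcsin(p_z) ≈ 9.84°, λ = atan2(p_y, p_x) ≈ -156.09°.

≈ lat 10°, lon -156°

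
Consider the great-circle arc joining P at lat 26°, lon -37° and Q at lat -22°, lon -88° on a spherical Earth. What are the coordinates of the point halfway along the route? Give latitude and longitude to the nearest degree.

The haversine formula gives a central angle δ ≈ 1.202 rad (68.9°) between the endpoints.
Interpolate at f = 1/2 with slerp weights a = sin((1−f)δ)/sin δ ≈ 0.606, b = sin(fδ)/sin δ ≈ 0.606.
p = a·p₁ + b·p₂ ≈ (0.455, -0.890, 0.039); φ = arcsin(p_z) ≈ 2.22°, λ = atan2(p_y, p_x) ≈ -62.92°.

≈ lat 2°, lon -63°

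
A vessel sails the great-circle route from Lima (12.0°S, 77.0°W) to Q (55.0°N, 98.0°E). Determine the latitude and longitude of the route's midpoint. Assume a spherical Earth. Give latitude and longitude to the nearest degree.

Write both endpoints as unit vectors p₁, p₂ with components (cos φ cos λ, cos φ sin λ, sin φ).
The central angle between the endpoints is δ = arccos(p₁·p₂) ≈ 2.388 rad (136.8°).
Interpolate at f = 1/2 with slerp weights a = sin((1−f)δ)/sin δ ≈ 1.359, b = sin(fδ)/sin δ ≈ 1.359.
p = a·p₁ + b·p₂ ≈ (0.191, -0.523, 0.831); φ = arcsin(p_z) ≈ 56.16°, λ = atan2(p_y, p_x) ≈ -69.99°.

≈ (56°N, 70°W)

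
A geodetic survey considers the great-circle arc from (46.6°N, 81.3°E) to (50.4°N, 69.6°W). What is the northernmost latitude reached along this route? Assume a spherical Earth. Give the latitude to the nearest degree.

The great circle lies in the plane with unit normal n̂ = (p₁ × p₂)/|p₁ × p₂|.
Here n̂_z ≈ -0.216; the vertex latitude is φ_max = arccos|n̂_z| ≈ 77.5°.

≈ 78°N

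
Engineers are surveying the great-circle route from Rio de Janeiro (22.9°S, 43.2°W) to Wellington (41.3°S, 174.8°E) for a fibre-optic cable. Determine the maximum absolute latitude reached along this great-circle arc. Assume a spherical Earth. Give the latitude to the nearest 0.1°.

The great circle lies in the plane with unit normal n̂ = (p₁ × p₂)/|p₁ × p₂|.
Here n̂_z ≈ -0.445; the vertex latitude is φ_max = arccos|n̂_z| ≈ 63.6°.
Check via Clairaut: cos φ_max = |cos φ₁| · sin C = cos(22.9°)·sin(151.1°) ≈ 0.445, again giving ≈ 63.6°.

≈ 63.6°S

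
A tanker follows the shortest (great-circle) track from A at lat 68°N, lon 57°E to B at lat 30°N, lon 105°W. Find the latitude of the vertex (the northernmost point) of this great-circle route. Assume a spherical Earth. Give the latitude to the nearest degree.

≈ 84°N

The great circle lies in the plane with unit normal n̂ = (p₁ × p₂)/|p₁ × p₂|.
Here n̂_z ≈ -0.101; the vertex latitude is φ_max = arccos|n̂_z| ≈ 84.2°.
Check via Clairaut: cos φ_max = |cos φ₁| · sin C = cos(68.0°)·sin(15.7°) ≈ 0.101, again giving ≈ 84.2°.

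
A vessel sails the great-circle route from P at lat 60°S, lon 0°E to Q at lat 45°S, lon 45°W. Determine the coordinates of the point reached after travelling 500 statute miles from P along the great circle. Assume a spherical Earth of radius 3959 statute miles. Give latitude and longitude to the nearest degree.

The haversine formula gives a central angle δ ≈ 0.531 rad (30.4°) between the endpoints. The total great-circle distance is δ·R ≈ 0.531 × 3959 ≈ 2102 mi, so the target fraction is f = 500/2102 ≈ 0.238.
Interpolate at f ≈ 0.238 with slerp weights a = sin((1−f)δ)/sin δ ≈ 0.777, b = sin(fδ)/sin δ ≈ 0.249.
p = a·p₁ + b·p₂ ≈ (0.513, -0.124, -0.849); φ = arcsin(p_z) ≈ -58.13°, λ = atan2(p_y, p_x) ≈ -13.63°.

≈ lat 58°S, lon 14°W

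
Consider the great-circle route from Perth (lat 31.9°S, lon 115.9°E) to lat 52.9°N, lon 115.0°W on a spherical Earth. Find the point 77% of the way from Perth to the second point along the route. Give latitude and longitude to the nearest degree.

The haversine formula gives a central angle δ ≈ 2.411 rad (138.1°) between the endpoints.
Interpolate at f = 0.77 with slerp weights a = sin((1−f)δ)/sin δ ≈ 0.788, b = sin(fδ)/sin δ ≈ 1.437.
p = a·p₁ + b·p₂ ≈ (-0.659, -0.184, 0.730); φ = arcsin(p_z) ≈ 46.85°, λ = atan2(p_y, p_x) ≈ -164.43°.

≈ lat 47°N, lon 164°W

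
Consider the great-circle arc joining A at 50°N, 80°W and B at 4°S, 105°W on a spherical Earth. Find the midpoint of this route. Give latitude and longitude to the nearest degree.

The haversine formula gives a central angle δ ≈ 1.015 rad (58.1°) between the endpoints.
Interpolate at f = 1/2 with slerp weights a = sin((1−f)δ)/sin δ ≈ 0.572, b = sin(fδ)/sin δ ≈ 0.572.
p = a·p₁ + b·p₂ ≈ (-0.084, -0.913, 0.398); φ = arcsin(p_z) ≈ 23.47°, λ = atan2(p_y, p_x) ≈ -95.25°.

≈ 23°N, 95°W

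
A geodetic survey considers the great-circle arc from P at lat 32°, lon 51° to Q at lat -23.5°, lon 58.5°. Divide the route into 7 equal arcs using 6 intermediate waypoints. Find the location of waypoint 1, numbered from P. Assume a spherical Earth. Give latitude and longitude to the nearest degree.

≈ lat 24°, lon 52°

From cos δ = sin φ₁ sin φ₂ + cos φ₁ cos φ₂ cos Δλ, the central angle is δ ≈ 0.977 rad (56.0°).
Interpolate at f = 1/7 with slerp weights a = sin((1−f)δ)/sin δ ≈ 0.896, b = sin(fδ)/sin δ ≈ 0.168.
p = a·p₁ + b·p₂ ≈ (0.559, 0.722, 0.408); φ = arcsin(p_z) ≈ 24.08°, λ = atan2(p_y, p_x) ≈ 52.26°.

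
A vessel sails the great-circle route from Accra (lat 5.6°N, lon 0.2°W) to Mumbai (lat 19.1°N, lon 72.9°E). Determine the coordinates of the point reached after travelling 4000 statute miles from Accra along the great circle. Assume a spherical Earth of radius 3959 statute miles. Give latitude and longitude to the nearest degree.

From cos δ = sin φ₁ sin φ₂ + cos φ₁ cos φ₂ cos Δλ, the central angle is δ ≈ 1.261 rad (72.2°). The total great-circle distance is δ·R ≈ 1.261 × 3959 ≈ 4990 mi, so the target fraction is f = 4000/4990 ≈ 0.802.
Interpolate at f ≈ 0.802 with slerp weights a = sin((1−f)δ)/sin δ ≈ 0.260, b = sin(fδ)/sin δ ≈ 0.889.
p = a·p₁ + b·p₂ ≈ (0.506, 0.802, 0.316); φ = arcsin(p_z) ≈ 18.45°, λ = atan2(p_y, p_x) ≈ 57.77°.

≈ lat 18°N, lon 58°E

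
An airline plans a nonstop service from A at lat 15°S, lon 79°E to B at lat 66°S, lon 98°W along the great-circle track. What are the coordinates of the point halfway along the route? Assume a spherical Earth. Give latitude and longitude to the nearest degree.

≈ lat 64°S, lon 77°E

The haversine formula gives a central angle δ ≈ 1.727 rad (99.0°) between the endpoints.
Interpolate at f = 1/2 with slerp weights a = sin((1−f)δ)/sin δ ≈ 0.770, b = sin(fδ)/sin δ ≈ 0.770.
p = a·p₁ + b·p₂ ≈ (0.098, 0.420, -0.902); φ = arcsin(p_z) ≈ -64.46°, λ = atan2(p_y, p_x) ≈ 76.82°.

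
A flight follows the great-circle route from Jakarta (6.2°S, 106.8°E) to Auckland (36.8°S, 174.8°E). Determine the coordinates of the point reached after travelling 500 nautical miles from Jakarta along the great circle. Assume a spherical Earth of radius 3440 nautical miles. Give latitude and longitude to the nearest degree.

Write both endpoints as unit vectors p₁, p₂ with components (cos φ cos λ, cos φ sin λ, sin φ).
The central angle between the endpoints is δ = arccos(p₁·p₂) ≈ 1.199 rad (68.7°). The total great-circle distance is δ·R ≈ 1.199 × 3440 ≈ 4126 nmi, so the target fraction is f = 500/4126 ≈ 0.121.
Interpolate at f ≈ 0.121 with slerp weights a = sin((1−f)δ)/sin δ ≈ 0.933, b = sin(fδ)/sin δ ≈ 0.155.
p = a·p₁ + b·p₂ ≈ (-0.392, 0.899, -0.194); φ = arcsin(p_z) ≈ -11.18°, λ = atan2(p_y, p_x) ≈ 113.56°.

≈ 11°S, 114°E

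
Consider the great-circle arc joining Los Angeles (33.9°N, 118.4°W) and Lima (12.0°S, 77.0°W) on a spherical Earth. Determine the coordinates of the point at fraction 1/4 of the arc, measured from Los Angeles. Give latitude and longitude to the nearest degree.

The haversine formula gives a central angle δ ≈ 1.055 rad (60.5°) between the endpoints.
Interpolate at f = 1/4 with slerp weights a = sin((1−f)δ)/sin δ ≈ 0.818, b = sin(fδ)/sin δ ≈ 0.300.
p = a·p₁ + b·p₂ ≈ (-0.257, -0.883, 0.394); φ = arcsin(p_z) ≈ 23.19°, λ = atan2(p_y, p_x) ≈ -106.22°.

≈ (23°N, 106°W)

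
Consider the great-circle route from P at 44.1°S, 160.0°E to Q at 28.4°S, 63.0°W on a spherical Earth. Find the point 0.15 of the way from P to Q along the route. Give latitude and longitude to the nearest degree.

≈ 55°S, 175°E

Write both endpoints as unit vectors p₁, p₂ with components (cos φ cos λ, cos φ sin λ, sin φ).
The central angle between the endpoints is δ = arccos(p₁·p₂) ≈ 1.702 rad (97.5°).
Interpolate at f = 0.15 with slerp weights a = sin((1−f)δ)/sin δ ≈ 1.001, b = sin(fδ)/sin δ ≈ 0.255.
p = a·p₁ + b·p₂ ≈ (-0.574, 0.046, -0.818); φ = arcsin(p_z) ≈ -54.86°, λ = atan2(p_y, p_x) ≈ 175.40°.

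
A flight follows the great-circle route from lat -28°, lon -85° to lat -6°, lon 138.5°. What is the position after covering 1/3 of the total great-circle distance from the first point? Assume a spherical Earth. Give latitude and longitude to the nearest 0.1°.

≈ lat -41.6°, lon -134.2°

Write both endpoints as unit vectors p₁, p₂ with components (cos φ cos λ, cos φ sin λ, sin φ).
The central angle between the endpoints is δ = arccos(p₁·p₂) ≈ 2.199 rad (126.0°).
Interpolate at f = 1/3 with slerp weights a = sin((1−f)δ)/sin δ ≈ 1.229, b = sin(fδ)/sin δ ≈ 0.827.
p = a·p₁ + b·p₂ ≈ (-0.522, -0.536, -0.664); φ = arcsin(p_z) ≈ -41.58°, λ = atan2(p_y, p_x) ≈ -134.20°.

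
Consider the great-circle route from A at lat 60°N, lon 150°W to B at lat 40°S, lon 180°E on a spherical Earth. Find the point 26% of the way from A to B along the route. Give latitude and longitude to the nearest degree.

≈ lat 34°N, lon 162°W

Convert each endpoint to a unit vector on the sphere (x = cos φ cos λ, y = cos φ sin λ, z = sin φ).
The central angle between the endpoints is δ = arccos(p₁·p₂) ≈ 1.798 rad (103.0°).
Interpolate at f = 0.26 with slerp weights a = sin((1−f)δ)/sin δ ≈ 0.997, b = sin(fδ)/sin δ ≈ 0.462.
p = a·p₁ + b·p₂ ≈ (-0.786, -0.249, 0.566); φ = arcsin(p_z) ≈ 34.47°, λ = atan2(p_y, p_x) ≈ -162.41°.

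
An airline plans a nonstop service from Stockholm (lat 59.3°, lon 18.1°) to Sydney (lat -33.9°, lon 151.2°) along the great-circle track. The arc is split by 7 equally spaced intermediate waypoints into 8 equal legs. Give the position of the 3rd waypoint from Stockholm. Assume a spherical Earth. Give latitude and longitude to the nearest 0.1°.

From cos δ = sin φ₁ sin φ₂ + cos φ₁ cos φ₂ cos Δλ, the central angle is δ ≈ 2.448 rad (140.3°).
Interpolate at f = 3/8 with slerp weights a = sin((1−f)δ)/sin δ ≈ 1.563, b = sin(fδ)/sin δ ≈ 1.243.
p = a·p₁ + b·p₂ ≈ (-0.145, 0.745, 0.651); φ = arcsin(p_z) ≈ 40.62°, λ = atan2(p_y, p_x) ≈ 101.05°.

≈ lat 40.6°, lon 101.0°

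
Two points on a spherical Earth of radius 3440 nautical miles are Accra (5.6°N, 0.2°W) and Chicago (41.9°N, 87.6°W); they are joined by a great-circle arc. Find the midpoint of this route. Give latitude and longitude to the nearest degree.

Convert each endpoint to a unit vector on the sphere (x = cos φ cos λ, y = cos φ sin λ, z = sin φ).
The central angle between the endpoints is δ = arccos(p₁·p₂) ≈ 1.472 rad (84.3°).
Interpolate at f = 1/2 with slerp weights a = sin((1−f)δ)/sin δ ≈ 0.675, b = sin(fδ)/sin δ ≈ 0.675.
p = a·p₁ + b·p₂ ≈ (0.692, -0.504, 0.516); φ = arcsin(p_z) ≈ 31.09°, λ = atan2(p_y, p_x) ≈ -36.05°.

≈ (31°N, 36°W)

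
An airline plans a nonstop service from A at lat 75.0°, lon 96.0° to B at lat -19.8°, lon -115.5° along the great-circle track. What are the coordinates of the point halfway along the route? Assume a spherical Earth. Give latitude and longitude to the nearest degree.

≈ lat 41°, lon -126°

Convert each endpoint to a unit vector on the sphere (x = cos φ cos λ, y = cos φ sin λ, z = sin φ).
The central angle between the endpoints is δ = arccos(p₁·p₂) ≈ 2.135 rad (122.3°).
Interpolate at f = 1/2 with slerp weights a = sin((1−f)δ)/sin δ ≈ 1.037, b = sin(fδ)/sin δ ≈ 1.037.
p = a·p₁ + b·p₂ ≈ (-0.448, -0.614, 0.650); φ = arcsin(p_z) ≈ 40.56°, λ = atan2(p_y, p_x) ≈ -126.13°.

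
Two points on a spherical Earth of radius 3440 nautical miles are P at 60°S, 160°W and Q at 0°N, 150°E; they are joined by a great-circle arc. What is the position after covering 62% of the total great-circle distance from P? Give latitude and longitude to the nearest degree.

≈ 25°S, 162°E

From cos δ = sin φ₁ sin φ₂ + cos φ₁ cos φ₂ cos Δλ, the central angle is δ ≈ 1.244 rad (71.3°).
Interpolate at f = 0.62 with slerp weights a = sin((1−f)δ)/sin δ ≈ 0.481, b = sin(fδ)/sin δ ≈ 0.736.
p = a·p₁ + b·p₂ ≈ (-0.863, 0.286, -0.416); φ = arcsin(p_z) ≈ -24.60°, λ = atan2(p_y, p_x) ≈ 161.68°.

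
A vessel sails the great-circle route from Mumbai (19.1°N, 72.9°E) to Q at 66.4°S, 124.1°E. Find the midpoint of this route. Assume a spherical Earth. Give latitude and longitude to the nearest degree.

Write both endpoints as unit vectors p₁, p₂ with components (cos φ cos λ, cos φ sin λ, sin φ).
The central angle between the endpoints is δ = arccos(p₁·p₂) ≈ 1.634 rad (93.6°).
Interpolate at f = 1/2 with slerp weights a = sin((1−f)δ)/sin δ ≈ 0.730, b = sin(fδ)/sin δ ≈ 0.730.
p = a·p₁ + b·p₂ ≈ (0.039, 0.902, -0.430); φ = arcsin(p_z) ≈ -25.49°, λ = atan2(p_y, p_x) ≈ 87.52°.

≈ 25°S, 88°E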